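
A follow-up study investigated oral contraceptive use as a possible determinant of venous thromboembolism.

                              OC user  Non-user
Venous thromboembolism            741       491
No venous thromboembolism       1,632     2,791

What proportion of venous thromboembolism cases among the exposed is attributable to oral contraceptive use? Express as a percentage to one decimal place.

Reading the table with exposure as columns: a = 741 (OC user, case), b = 1632 (OC user, non-case), c = 491 (Non-user, case), d = 2791.
Risk in exposed = 741/2373 = 0.31226; risk in unexposed = 491/3282 = 0.14960.
RR = 0.31226/0.14960 = 2.08726
AR% = (RR − 1)/RR × 100 = (2.08726 − 1)/2.08726 × 100 = 52.0904%

52.1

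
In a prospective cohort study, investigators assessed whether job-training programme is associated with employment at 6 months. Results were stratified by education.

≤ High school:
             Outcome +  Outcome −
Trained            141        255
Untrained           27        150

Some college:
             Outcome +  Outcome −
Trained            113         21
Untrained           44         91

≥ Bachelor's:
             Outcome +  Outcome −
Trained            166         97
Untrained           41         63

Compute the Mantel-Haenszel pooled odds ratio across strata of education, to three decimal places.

3.942

OR_MH = Σ(aᵢdᵢ/nᵢ) / Σ(bᵢcᵢ/nᵢ), where nᵢ is the stratum total.
Stratum 1 (≤ High school): n = 573; a·d/n = 141·150/573 = 36.9110; b·c/n = 255·27/573 = 12.0157
Stratum 2 (Some college): n = 269; a·d/n = 113·91/269 = 38.2268; b·c/n = 21·44/269 = 3.4349
Stratum 3 (≥ Bachelor's): n = 367; a·d/n = 166·63/367 = 28.4959; b·c/n = 97·41/367 = 10.8365
OR_MH = (36.9110 + 38.2268 + 28.4959) / (12.0157 + 3.4349 + 10.8365) = 103.6337 / 26.2872 = 3.94237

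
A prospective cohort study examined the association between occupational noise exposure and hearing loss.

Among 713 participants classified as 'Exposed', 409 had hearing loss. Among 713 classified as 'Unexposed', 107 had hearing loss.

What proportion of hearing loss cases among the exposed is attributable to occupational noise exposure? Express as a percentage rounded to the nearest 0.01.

73.84

From the description: a = 409, b = 304, c = 107, d = 606.
Risk in exposed = 409/713 = 0.57363; risk in unexposed = 107/713 = 0.15007.
RR = 0.57363/0.15007 = 3.82243
AR% = (RR − 1)/RR × 100 = (3.82243 − 1)/3.82243 × 100 = 73.8386%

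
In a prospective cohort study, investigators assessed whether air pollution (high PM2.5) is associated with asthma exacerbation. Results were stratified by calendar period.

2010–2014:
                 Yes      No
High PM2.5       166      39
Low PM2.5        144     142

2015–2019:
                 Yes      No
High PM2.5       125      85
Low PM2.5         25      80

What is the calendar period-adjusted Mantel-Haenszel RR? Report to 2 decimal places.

RR_MH = Σ(aᵢ·n₀ᵢ/nᵢ) / Σ(cᵢ·n₁ᵢ/nᵢ), with n₁ᵢ = aᵢ+bᵢ (exposed), n₀ᵢ = cᵢ+dᵢ (unexposed), nᵢ = n₁ᵢ+n₀ᵢ.
Stratum 1 (2010–2014): n₁ = 205, n₀ = 286, n = 491; a·n₀/n = 166·286/491 = 96.6925; c·n₁/n = 144·205/491 = 60.1222
Stratum 2 (2015–2019): n₁ = 210, n₀ = 105, n = 315; a·n₀/n = 125·105/315 = 41.6667; c·n₁/n = 25·210/315 = 16.6667
RR_MH = (96.6925 + 41.6667) / (60.1222 + 16.6667) = 138.3591 / 76.7889 = 1.80181

1.80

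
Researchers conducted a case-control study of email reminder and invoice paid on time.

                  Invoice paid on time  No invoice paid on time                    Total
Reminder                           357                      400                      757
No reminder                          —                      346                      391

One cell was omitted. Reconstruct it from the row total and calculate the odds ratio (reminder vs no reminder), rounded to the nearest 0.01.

The missing cell is in the unexposed row: 391 − 346 = 45.
So a = 357, b = 400, c = 45, d = 346.
OR = (a·d)/(b·c) = (357 × 346) / (400 × 45) = 123522 / 18000 = 6.86233

6.86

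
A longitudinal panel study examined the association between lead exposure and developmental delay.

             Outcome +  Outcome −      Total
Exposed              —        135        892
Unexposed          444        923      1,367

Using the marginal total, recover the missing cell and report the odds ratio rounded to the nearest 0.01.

The missing cell is in the exposed row: 892 − 135 = 757.
So a = 757, b = 135, c = 444, d = 923.
OR = (a·d)/(b·c) = (757 × 923) / (135 × 444) = 698711 / 59940 = 11.65684

11.66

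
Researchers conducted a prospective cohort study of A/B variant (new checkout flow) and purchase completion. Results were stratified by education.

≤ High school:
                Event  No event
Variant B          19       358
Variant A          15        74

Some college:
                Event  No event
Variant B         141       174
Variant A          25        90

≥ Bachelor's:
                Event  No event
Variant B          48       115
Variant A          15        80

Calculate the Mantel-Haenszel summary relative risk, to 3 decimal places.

RR_MH = Σ(aᵢ·n₀ᵢ/nᵢ) / Σ(cᵢ·n₁ᵢ/nᵢ), with n₁ᵢ = aᵢ+bᵢ (exposed), n₀ᵢ = cᵢ+dᵢ (unexposed), nᵢ = n₁ᵢ+n₀ᵢ.
Stratum 1 (≤ High school): n₁ = 377, n₀ = 89, n = 466; a·n₀/n = 19·89/466 = 3.6288; c·n₁/n = 15·377/466 = 12.1352
Stratum 2 (Some college): n₁ = 315, n₀ = 115, n = 430; a·n₀/n = 141·115/430 = 37.7093; c·n₁/n = 25·315/430 = 18.3140
Stratum 3 (≥ Bachelor's): n₁ = 163, n₀ = 95, n = 258; a·n₀/n = 48·95/258 = 17.6744; c·n₁/n = 15·163/258 = 9.4767
RR_MH = (3.6288 + 37.7093 + 17.6744) / (12.1352 + 18.3140 + 9.4767) = 59.0125 / 39.9259 = 1.47805

1.478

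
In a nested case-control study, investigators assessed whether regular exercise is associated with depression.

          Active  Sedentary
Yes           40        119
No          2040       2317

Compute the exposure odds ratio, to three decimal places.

Reading the table with exposure as columns: a = 40 (Active, case), b = 2040 (Active, non-case), c = 119 (Sedentary, case), d = 2317.
OR = (a·d)/(b·c) = (40 × 2317) / (2040 × 119) = 92680 / 242760 = 0.38178
Exposure is associated with lower odds of depression (OR = 0.38 < 1).

0.382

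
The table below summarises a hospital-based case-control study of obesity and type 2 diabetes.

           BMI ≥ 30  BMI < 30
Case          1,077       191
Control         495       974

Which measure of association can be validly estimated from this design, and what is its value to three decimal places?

Reading the table with exposure as columns: a = 1077 (BMI ≥ 30, case), b = 495 (BMI ≥ 30, non-case), c = 191 (BMI < 30, case), d = 974.
This is a hospital-based case-control study: participants were sampled on outcome status, so risks in the source population cannot be estimated directly — relative risk is not valid here. The odds ratio is the appropriate measure.
OR = (a·d)/(b·c) = (1077 × 974) / (495 × 191) = 1048998 / 94545 = 11.09522

11.095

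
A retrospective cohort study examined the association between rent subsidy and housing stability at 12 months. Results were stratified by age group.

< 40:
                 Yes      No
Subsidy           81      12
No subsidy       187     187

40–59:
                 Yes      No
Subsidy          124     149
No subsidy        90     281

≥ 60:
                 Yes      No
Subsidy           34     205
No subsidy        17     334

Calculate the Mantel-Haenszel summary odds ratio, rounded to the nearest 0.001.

3.355

OR_MH = Σ(aᵢdᵢ/nᵢ) / Σ(bᵢcᵢ/nᵢ), where nᵢ is the stratum total.
Stratum 1 (< 40): n = 467; a·d/n = 81·187/467 = 32.4347; b·c/n = 12·187/467 = 4.8051
Stratum 2 (40–59): n = 644; a·d/n = 124·281/644 = 54.1056; b·c/n = 149·90/644 = 20.8230
Stratum 3 (≥ 60): n = 590; a·d/n = 34·334/590 = 19.2475; b·c/n = 205·17/590 = 5.9068
OR_MH = (32.4347 + 54.1056 + 19.2475) / (4.8051 + 20.8230 + 5.9068) = 105.7877 / 31.5349 = 3.35462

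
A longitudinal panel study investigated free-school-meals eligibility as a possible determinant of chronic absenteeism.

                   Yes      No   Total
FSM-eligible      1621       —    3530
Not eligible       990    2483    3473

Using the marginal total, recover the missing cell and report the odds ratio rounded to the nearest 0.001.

2.130

The missing cell is in the exposed row: 3530 − 1621 = 1909.
So a = 1621, b = 1909, c = 990, d = 2483.
OR = (a·d)/(b·c) = (1621 × 2483) / (1909 × 990) = 4024943 / 1889910 = 2.12970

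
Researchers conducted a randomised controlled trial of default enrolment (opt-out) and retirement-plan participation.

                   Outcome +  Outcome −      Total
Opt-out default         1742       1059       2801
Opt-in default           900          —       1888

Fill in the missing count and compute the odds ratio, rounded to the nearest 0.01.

The missing cell is in the unexposed row: 1888 − 900 = 988.
So a = 1742, b = 1059, c = 900, d = 988.
OR = (a·d)/(b·c) = (1742 × 988) / (1059 × 900) = 1721096 / 953100 = 1.80579

1.81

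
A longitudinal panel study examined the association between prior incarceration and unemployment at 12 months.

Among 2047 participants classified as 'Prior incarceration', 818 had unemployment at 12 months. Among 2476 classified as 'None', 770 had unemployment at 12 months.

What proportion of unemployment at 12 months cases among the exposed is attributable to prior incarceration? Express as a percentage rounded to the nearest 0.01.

From the description: a = 818, b = 1229, c = 770, d = 1706.
Risk in exposed = 818/2047 = 0.39961; risk in unexposed = 770/2476 = 0.31099.
RR = 0.39961/0.31099 = 1.28498
AR% = (RR − 1)/RR × 100 = (1.28498 − 1)/1.28498 × 100 = 22.1776%

22.18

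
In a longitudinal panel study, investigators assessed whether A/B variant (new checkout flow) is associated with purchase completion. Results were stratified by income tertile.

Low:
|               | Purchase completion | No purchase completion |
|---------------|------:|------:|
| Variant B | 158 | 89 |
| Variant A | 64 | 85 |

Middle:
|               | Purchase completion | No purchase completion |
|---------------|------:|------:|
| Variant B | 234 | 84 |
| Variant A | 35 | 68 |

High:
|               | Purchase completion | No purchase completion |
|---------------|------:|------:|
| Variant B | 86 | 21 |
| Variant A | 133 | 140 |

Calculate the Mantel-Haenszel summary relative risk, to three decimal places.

1.719

RR_MH = Σ(aᵢ·n₀ᵢ/nᵢ) / Σ(cᵢ·n₁ᵢ/nᵢ), with n₁ᵢ = aᵢ+bᵢ (exposed), n₀ᵢ = cᵢ+dᵢ (unexposed), nᵢ = n₁ᵢ+n₀ᵢ.
Stratum 1 (Low): n₁ = 247, n₀ = 149, n = 396; a·n₀/n = 158·149/396 = 59.4495; c·n₁/n = 64·247/396 = 39.9192
Stratum 2 (Middle): n₁ = 318, n₀ = 103, n = 421; a·n₀/n = 234·103/421 = 57.2494; c·n₁/n = 35·318/421 = 26.4371
Stratum 3 (High): n₁ = 107, n₀ = 273, n = 380; a·n₀/n = 86·273/380 = 61.7842; c·n₁/n = 133·107/380 = 37.4500
RR_MH = (59.4495 + 57.2494 + 61.7842) / (39.9192 + 26.4371 + 37.4500) = 178.4831 / 103.8062 = 1.71939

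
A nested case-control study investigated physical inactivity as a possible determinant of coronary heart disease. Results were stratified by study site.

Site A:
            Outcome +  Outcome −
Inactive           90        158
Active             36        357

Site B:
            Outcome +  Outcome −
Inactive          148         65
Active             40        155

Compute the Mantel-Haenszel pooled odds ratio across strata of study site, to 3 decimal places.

6.976

OR_MH = Σ(aᵢdᵢ/nᵢ) / Σ(bᵢcᵢ/nᵢ), where nᵢ is the stratum total.
Stratum 1 (Site A): n = 641; a·d/n = 90·357/641 = 50.1248; b·c/n = 158·36/641 = 8.8736
Stratum 2 (Site B): n = 408; a·d/n = 148·155/408 = 56.2255; b·c/n = 65·40/408 = 6.3725
OR_MH = (50.1248 + 56.2255) / (8.8736 + 6.3725) = 106.3503 / 15.2462 = 6.97554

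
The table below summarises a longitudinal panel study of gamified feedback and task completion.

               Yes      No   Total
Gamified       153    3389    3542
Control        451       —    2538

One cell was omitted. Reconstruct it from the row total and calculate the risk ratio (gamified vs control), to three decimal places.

0.243

The missing cell is in the unexposed row: 2538 − 451 = 2087.
So a = 153, b = 3389, c = 451, d = 2087.
RR = [a/(a+b)] / [c/(c+d)] = (153/3542) / (451/2538) = 0.04320/0.17770 = 0.24308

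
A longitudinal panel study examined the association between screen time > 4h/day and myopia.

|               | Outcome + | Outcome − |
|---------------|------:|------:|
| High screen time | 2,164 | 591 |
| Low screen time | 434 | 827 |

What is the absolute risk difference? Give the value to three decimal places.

Cells: a = 2164, b = 591, c = 434, d = 827.
Risk in exposed = 2164/2755 = 0.785481; risk in unexposed = 434/1261 = 0.344171.
Risk difference = 0.785481 − 0.344171 = 0.441310

0.441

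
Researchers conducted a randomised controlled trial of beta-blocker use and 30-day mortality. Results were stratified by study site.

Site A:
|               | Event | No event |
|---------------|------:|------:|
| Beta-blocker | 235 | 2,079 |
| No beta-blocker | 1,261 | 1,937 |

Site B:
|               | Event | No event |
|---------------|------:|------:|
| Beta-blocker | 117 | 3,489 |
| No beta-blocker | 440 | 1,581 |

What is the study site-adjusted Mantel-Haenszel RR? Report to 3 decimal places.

RR_MH = Σ(aᵢ·n₀ᵢ/nᵢ) / Σ(cᵢ·n₁ᵢ/nᵢ), with n₁ᵢ = aᵢ+bᵢ (exposed), n₀ᵢ = cᵢ+dᵢ (unexposed), nᵢ = n₁ᵢ+n₀ᵢ.
Stratum 1 (Site A): n₁ = 2314, n₀ = 3198, n = 5512; a·n₀/n = 235·3198/5512 = 136.3443; c·n₁/n = 1261·2314/5512 = 529.3821
Stratum 2 (Site B): n₁ = 3606, n₀ = 2021, n = 5627; a·n₀/n = 117·2021/5627 = 42.0219; c·n₁/n = 440·3606/5627 = 281.9691
RR_MH = (136.3443 + 42.0219) / (529.3821 + 281.9691) = 178.3662 / 811.3512 = 0.21984

0.220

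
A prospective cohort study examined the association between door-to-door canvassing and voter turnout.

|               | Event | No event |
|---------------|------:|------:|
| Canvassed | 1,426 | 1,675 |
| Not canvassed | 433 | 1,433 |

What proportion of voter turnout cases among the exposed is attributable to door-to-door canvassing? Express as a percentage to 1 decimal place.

49.5

Cells: a = 1426, b = 1675, c = 433, d = 1433.
Risk in exposed = 1426/3101 = 0.45985; risk in unexposed = 433/1866 = 0.23205.
RR = 0.45985/0.23205 = 1.98172
AR% = (RR − 1)/RR × 100 = (1.98172 − 1)/1.98172 × 100 = 49.5387%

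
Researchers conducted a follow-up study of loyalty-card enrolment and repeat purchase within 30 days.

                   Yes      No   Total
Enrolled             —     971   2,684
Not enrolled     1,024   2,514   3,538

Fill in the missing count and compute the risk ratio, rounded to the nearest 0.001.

2.205

The missing cell is in the exposed row: 2684 − 971 = 1713.
So a = 1713, b = 971, c = 1024, d = 2514.
RR = [a/(a+b)] / [c/(c+d)] = (1713/2684) / (1024/3538) = 0.63823/0.28943 = 2.20512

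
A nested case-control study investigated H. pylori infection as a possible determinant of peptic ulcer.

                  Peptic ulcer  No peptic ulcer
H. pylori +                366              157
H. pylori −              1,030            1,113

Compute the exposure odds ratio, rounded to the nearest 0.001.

2.519

Cells: a = 366, b = 157, c = 1030, d = 1113.
OR = (a·d)/(b·c) = (366 × 1113) / (157 × 1030) = 407358 / 161710 = 2.51906
The odds of peptic ulcer are about 2.52 times as high in the h. pylori + group.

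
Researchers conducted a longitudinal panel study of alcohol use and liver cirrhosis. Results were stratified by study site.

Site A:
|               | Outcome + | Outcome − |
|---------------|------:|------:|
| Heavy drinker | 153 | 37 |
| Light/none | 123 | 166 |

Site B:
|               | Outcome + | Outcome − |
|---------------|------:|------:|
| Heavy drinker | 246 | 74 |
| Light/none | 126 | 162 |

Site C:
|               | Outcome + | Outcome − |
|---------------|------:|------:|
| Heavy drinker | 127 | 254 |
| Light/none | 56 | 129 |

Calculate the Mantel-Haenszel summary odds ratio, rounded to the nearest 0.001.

2.952

OR_MH = Σ(aᵢdᵢ/nᵢ) / Σ(bᵢcᵢ/nᵢ), where nᵢ is the stratum total.
Stratum 1 (Site A): n = 479; a·d/n = 153·166/479 = 53.0230; b·c/n = 37·123/479 = 9.5010
Stratum 2 (Site B): n = 608; a·d/n = 246·162/608 = 65.5461; b·c/n = 74·126/608 = 15.3355
Stratum 3 (Site C): n = 566; a·d/n = 127·129/566 = 28.9452; b·c/n = 254·56/566 = 25.1307
OR_MH = (53.0230 + 65.5461 + 28.9452) / (9.5010 + 15.3355 + 25.1307) = 147.5142 / 49.9673 = 2.95221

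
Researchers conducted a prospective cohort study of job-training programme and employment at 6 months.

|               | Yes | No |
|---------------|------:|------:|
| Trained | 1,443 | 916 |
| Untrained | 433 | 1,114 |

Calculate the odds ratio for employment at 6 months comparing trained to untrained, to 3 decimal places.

4.053

Cells: a = 1443, b = 916, c = 433, d = 1114.
OR = (a·d)/(b·c) = (1443 × 1114) / (916 × 433) = 1607502 / 396628 = 4.05292
The odds of employment at 6 months are about 4.05 times as high in the trained group.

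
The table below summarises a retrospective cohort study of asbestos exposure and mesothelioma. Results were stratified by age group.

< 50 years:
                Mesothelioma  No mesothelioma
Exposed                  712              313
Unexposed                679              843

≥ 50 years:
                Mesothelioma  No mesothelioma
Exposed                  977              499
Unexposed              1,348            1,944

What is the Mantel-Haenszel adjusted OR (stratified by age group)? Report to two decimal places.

2.82

OR_MH = Σ(aᵢdᵢ/nᵢ) / Σ(bᵢcᵢ/nᵢ), where nᵢ is the stratum total.
Stratum 1 (< 50 years): n = 2547; a·d/n = 712·843/2547 = 235.6561; b·c/n = 313·679/2547 = 83.4421
Stratum 2 (≥ 50 years): n = 4768; a·d/n = 977·1944/4768 = 398.3406; b·c/n = 499·1348/4768 = 141.0763
OR_MH = (235.6561 + 398.3406) / (83.4421 + 141.0763) = 633.9967 / 224.5184 = 2.82381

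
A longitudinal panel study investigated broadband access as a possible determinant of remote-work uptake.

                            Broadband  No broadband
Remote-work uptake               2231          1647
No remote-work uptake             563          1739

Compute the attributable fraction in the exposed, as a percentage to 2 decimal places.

39.08

Reading the table with exposure as columns: a = 2231 (Broadband, case), b = 563 (Broadband, non-case), c = 1647 (No broadband, case), d = 1739.
Risk in exposed = 2231/2794 = 0.79850; risk in unexposed = 1647/3386 = 0.48641.
RR = 0.79850/0.48641 = 1.64160
AR% = (RR − 1)/RR × 100 = (1.64160 − 1)/1.64160 × 100 = 39.0837%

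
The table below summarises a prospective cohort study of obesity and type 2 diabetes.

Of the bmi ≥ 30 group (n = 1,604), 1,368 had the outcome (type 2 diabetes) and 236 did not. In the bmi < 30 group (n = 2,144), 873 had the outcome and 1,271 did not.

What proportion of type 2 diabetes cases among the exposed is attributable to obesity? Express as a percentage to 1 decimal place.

52.3

From the description: a = 1368, b = 236, c = 873, d = 1271.
Risk in exposed = 1368/1604 = 0.85287; risk in unexposed = 873/2144 = 0.40718.
RR = 0.85287/0.40718 = 2.09456
AR% = (RR − 1)/RR × 100 = (2.09456 − 1)/2.09456 × 100 = 52.2572%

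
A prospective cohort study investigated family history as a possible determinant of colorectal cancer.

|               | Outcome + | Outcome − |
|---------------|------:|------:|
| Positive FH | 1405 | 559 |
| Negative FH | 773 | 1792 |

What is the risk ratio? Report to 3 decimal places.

2.374

Cells: a = 1405, b = 559, c = 773, d = 1792.
Risk in exposed = 1405/1964 = 0.71538; risk in unexposed = 773/2565 = 0.30136.
RR = 0.71538 / 0.30136 = 2.37379
The risk among the exposed is 2.37 times that among the unexposed.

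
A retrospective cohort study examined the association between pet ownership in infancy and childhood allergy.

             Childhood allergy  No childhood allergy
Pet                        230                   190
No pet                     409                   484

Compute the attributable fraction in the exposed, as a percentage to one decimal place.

Cells: a = 230, b = 190, c = 409, d = 484.
Risk in exposed = 230/420 = 0.54762; risk in unexposed = 409/893 = 0.45801.
RR = 0.54762/0.45801 = 1.19566
AR% = (RR − 1)/RR × 100 = (1.19566 − 1)/1.19566 × 100 = 16.3640%

16.4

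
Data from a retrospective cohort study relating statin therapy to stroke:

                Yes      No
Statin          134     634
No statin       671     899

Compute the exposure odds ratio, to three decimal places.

Cells: a = 134, b = 634, c = 671, d = 899.
OR = (a·d)/(b·c) = (134 × 899) / (634 × 671) = 120466 / 425414 = 0.28317
Exposure is associated with lower odds of stroke (OR = 0.28 < 1).

0.283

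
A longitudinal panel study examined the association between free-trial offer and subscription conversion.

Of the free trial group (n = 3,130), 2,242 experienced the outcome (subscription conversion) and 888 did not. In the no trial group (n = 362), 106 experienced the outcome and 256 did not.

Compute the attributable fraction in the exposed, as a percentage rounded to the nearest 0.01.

59.12

From the description: a = 2242, b = 888, c = 106, d = 256.
Risk in exposed = 2242/3130 = 0.71629; risk in unexposed = 106/362 = 0.29282.
RR = 0.71629/0.29282 = 2.44621
AR% = (RR − 1)/RR × 100 = (2.44621 − 1)/2.44621 × 100 = 59.1205%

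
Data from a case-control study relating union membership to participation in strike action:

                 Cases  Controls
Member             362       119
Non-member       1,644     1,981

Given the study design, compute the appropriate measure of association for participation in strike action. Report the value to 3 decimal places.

Cells: a = 362, b = 119, c = 1644, d = 1981.
This is a case-control study: participants were sampled on outcome status, so risks in the source population cannot be estimated directly — relative risk is not valid here. The odds ratio is the appropriate measure.
OR = (a·d)/(b·c) = (362 × 1981) / (119 × 1644) = 717122 / 195636 = 3.66559

3.666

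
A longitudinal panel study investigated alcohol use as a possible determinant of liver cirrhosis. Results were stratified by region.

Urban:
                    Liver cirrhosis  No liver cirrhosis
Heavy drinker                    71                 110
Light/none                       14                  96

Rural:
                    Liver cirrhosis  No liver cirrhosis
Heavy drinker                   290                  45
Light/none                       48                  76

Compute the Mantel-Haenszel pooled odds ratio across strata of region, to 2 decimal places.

OR_MH = Σ(aᵢdᵢ/nᵢ) / Σ(bᵢcᵢ/nᵢ), where nᵢ is the stratum total.
Stratum 1 (Urban): n = 291; a·d/n = 71·96/291 = 23.4227; b·c/n = 110·14/291 = 5.2921
Stratum 2 (Rural): n = 459; a·d/n = 290·76/459 = 48.0174; b·c/n = 45·48/459 = 4.7059
OR_MH = (23.4227 + 48.0174) / (5.2921 + 4.7059) = 71.4401 / 9.9980 = 7.14546

7.15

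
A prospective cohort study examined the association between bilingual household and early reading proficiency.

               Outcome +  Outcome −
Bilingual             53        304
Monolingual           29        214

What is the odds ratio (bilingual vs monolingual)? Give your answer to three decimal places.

1.287

Cells: a = 53, b = 304, c = 29, d = 214.
OR = (a·d)/(b·c) = (53 × 214) / (304 × 29) = 11342 / 8816 = 1.28652
The odds of early reading proficiency are about 1.29 times as high in the bilingual group.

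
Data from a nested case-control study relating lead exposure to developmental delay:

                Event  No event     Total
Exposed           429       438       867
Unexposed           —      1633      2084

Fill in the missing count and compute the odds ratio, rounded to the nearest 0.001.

The missing cell is in the unexposed row: 2084 − 1633 = 451.
So a = 429, b = 438, c = 451, d = 1633.
OR = (a·d)/(b·c) = (429 × 1633) / (438 × 451) = 700557 / 197538 = 3.54644

3.546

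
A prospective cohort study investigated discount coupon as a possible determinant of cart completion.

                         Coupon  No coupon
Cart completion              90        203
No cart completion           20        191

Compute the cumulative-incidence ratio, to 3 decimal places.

1.588

Reading the table with exposure as columns: a = 90 (Coupon, case), b = 20 (Coupon, non-case), c = 203 (No coupon, case), d = 191.
Risk in exposed = 90/110 = 0.81818; risk in unexposed = 203/394 = 0.51523.
RR = 0.81818 / 0.51523 = 1.58800
The risk among the exposed is 1.59 times that among the unexposed.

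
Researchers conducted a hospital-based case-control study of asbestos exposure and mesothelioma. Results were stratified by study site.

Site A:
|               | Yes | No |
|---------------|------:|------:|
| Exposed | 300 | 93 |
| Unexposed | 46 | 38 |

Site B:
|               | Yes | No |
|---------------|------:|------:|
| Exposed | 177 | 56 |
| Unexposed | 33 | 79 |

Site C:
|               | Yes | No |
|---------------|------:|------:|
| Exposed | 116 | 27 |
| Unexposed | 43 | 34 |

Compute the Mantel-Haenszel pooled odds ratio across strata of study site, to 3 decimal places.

OR_MH = Σ(aᵢdᵢ/nᵢ) / Σ(bᵢcᵢ/nᵢ), where nᵢ is the stratum total.
Stratum 1 (Site A): n = 477; a·d/n = 300·38/477 = 23.8994; b·c/n = 93·46/477 = 8.9686
Stratum 2 (Site B): n = 345; a·d/n = 177·79/345 = 40.5304; b·c/n = 56·33/345 = 5.3565
Stratum 3 (Site C): n = 220; a·d/n = 116·34/220 = 17.9273; b·c/n = 27·43/220 = 5.2773
OR_MH = (23.8994 + 40.5304 + 17.9273) / (8.9686 + 5.3565 + 5.2773) = 82.3571 / 19.6023 = 4.20139

4.201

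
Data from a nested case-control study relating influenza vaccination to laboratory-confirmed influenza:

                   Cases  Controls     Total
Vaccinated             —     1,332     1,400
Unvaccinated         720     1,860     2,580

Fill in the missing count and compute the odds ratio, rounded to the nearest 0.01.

The missing cell is in the exposed row: 1400 − 1332 = 68.
So a = 68, b = 1332, c = 720, d = 1860.
OR = (a·d)/(b·c) = (68 × 1860) / (1332 × 720) = 126480 / 959040 = 0.13188

0.13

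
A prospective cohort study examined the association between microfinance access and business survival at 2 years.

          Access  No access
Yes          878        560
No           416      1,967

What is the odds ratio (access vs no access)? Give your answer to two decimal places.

Reading the table with exposure as columns: a = 878 (Access, case), b = 416 (Access, non-case), c = 560 (No access, case), d = 1967.
OR = (a·d)/(b·c) = (878 × 1967) / (416 × 560) = 1727026 / 232960 = 7.41340
The odds of business survival at 2 years are about 7.41 times as high in the access group.

7.41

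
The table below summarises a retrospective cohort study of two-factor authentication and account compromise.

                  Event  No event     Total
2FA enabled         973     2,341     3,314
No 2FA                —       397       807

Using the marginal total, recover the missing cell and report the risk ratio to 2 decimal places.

0.58

The missing cell is in the unexposed row: 807 − 397 = 410.
So a = 973, b = 2341, c = 410, d = 397.
RR = [a/(a+b)] / [c/(c+d)] = (973/3314) / (410/807) = 0.29360/0.50805 = 0.57790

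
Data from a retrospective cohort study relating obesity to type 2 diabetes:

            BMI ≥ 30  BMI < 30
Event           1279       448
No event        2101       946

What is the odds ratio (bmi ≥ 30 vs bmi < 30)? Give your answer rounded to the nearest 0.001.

1.285

Reading the table with exposure as columns: a = 1279 (BMI ≥ 30, case), b = 2101 (BMI ≥ 30, non-case), c = 448 (BMI < 30, case), d = 946.
OR = (a·d)/(b·c) = (1279 × 946) / (2101 × 448) = 1209934 / 941248 = 1.28546
The odds of type 2 diabetes are about 1.29 times as high in the bmi ≥ 30 group.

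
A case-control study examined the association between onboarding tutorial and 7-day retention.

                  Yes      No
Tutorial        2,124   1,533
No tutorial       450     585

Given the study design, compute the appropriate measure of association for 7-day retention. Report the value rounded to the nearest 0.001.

1.801

Cells: a = 2124, b = 1533, c = 450, d = 585.
This is a case-control study: participants were sampled on outcome status, so risks in the source population cannot be estimated directly — relative risk is not valid here. The odds ratio is the appropriate measure.
OR = (a·d)/(b·c) = (2124 × 585) / (1533 × 450) = 1242540 / 689850 = 1.80117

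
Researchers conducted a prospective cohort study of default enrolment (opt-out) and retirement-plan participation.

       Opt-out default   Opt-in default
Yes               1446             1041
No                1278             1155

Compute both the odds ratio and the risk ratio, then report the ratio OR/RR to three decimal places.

1.121

Reading the table with exposure as columns: a = 1446 (Opt-out default, case), b = 1278 (Opt-out default, non-case), c = 1041 (Opt-in default, case), d = 1155.
OR = (1446·1155)/(1278·1041) = 1670130/1330398 = 1.25536
Risk in exposed = 1446/2724 = 0.53084; risk in unexposed = 1041/2196 = 0.47404; RR = 1.11981
OR/RR = 1.25536 / 1.11981 = 1.12105
The outcome is not rare, so the OR lies further from 1 than the RR.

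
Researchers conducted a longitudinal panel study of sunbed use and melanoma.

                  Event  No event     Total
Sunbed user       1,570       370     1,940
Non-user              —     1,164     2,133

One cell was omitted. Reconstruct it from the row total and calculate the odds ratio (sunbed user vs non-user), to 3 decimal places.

5.097

The missing cell is in the unexposed row: 2133 − 1164 = 969.
So a = 1570, b = 370, c = 969, d = 1164.
OR = (a·d)/(b·c) = (1570 × 1164) / (370 × 969) = 1827480 / 358530 = 5.09715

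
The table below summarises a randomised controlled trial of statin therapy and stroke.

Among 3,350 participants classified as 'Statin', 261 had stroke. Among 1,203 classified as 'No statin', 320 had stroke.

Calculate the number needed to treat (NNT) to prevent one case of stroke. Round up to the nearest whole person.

6

Risk in treated group = 261/3350 = 0.07791; risk in control = 320/1203 = 0.26600.
Absolute risk reduction = 0.26600 − 0.07791 = 0.18809
NNT = 1 / ARR = 1 / 0.18809 = 5.317 → round up → 6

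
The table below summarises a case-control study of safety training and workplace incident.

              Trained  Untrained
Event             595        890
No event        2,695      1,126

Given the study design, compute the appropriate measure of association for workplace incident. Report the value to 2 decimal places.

Reading the table with exposure as columns: a = 595 (Trained, case), b = 2695 (Trained, non-case), c = 890 (Untrained, case), d = 1126.
This is a case-control study: participants were sampled on outcome status, so risks in the source population cannot be estimated directly — relative risk is not valid here. The odds ratio is the appropriate measure.
OR = (a·d)/(b·c) = (595 × 1126) / (2695 × 890) = 669970 / 2398550 = 0.27932

0.28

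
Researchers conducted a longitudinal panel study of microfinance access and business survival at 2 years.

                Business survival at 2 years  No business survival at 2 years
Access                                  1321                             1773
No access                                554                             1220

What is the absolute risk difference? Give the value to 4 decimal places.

Cells: a = 1321, b = 1773, c = 554, d = 1220.
Risk in exposed = 1321/3094 = 0.426955; risk in unexposed = 554/1774 = 0.312289.
Risk difference = 0.426955 − 0.312289 = 0.114667

0.1147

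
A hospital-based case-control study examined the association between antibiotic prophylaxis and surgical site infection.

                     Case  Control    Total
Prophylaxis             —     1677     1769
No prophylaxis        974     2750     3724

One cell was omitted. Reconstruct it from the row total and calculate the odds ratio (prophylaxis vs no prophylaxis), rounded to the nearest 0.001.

The missing cell is in the exposed row: 1769 − 1677 = 92.
So a = 92, b = 1677, c = 974, d = 2750.
OR = (a·d)/(b·c) = (92 × 2750) / (1677 × 974) = 253000 / 1633398 = 0.15489

0.155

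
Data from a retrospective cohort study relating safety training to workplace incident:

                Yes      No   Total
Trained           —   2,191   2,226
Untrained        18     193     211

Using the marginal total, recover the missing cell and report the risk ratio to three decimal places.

0.184

The missing cell is in the exposed row: 2226 − 2191 = 35.
So a = 35, b = 2191, c = 18, d = 193.
RR = [a/(a+b)] / [c/(c+d)] = (35/2226) / (18/211) = 0.01572/0.08531 = 0.18431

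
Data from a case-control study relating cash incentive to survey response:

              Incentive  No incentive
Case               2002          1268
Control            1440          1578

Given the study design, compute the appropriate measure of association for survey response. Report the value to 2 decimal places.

1.73

Reading the table with exposure as columns: a = 2002 (Incentive, case), b = 1440 (Incentive, non-case), c = 1268 (No incentive, case), d = 1578.
This is a case-control study: participants were sampled on outcome status, so risks in the source population cannot be estimated directly — relative risk is not valid here. The odds ratio is the appropriate measure.
OR = (a·d)/(b·c) = (2002 × 1578) / (1440 × 1268) = 3159156 / 1825920 = 1.73017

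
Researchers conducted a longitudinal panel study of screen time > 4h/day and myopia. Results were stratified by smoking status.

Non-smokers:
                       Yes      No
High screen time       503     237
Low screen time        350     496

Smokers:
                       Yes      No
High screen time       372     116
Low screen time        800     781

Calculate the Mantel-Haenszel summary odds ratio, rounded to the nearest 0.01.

OR_MH = Σ(aᵢdᵢ/nᵢ) / Σ(bᵢcᵢ/nᵢ), where nᵢ is the stratum total.
Stratum 1 (Non-smokers): n = 1586; a·d/n = 503·496/1586 = 157.3064; b·c/n = 237·350/1586 = 52.3014
Stratum 2 (Smokers): n = 2069; a·d/n = 372·781/2069 = 140.4215; b·c/n = 116·800/2069 = 44.8526
OR_MH = (157.3064 + 140.4215) / (52.3014 + 44.8526) = 297.7279 / 97.1540 = 3.06450

3.06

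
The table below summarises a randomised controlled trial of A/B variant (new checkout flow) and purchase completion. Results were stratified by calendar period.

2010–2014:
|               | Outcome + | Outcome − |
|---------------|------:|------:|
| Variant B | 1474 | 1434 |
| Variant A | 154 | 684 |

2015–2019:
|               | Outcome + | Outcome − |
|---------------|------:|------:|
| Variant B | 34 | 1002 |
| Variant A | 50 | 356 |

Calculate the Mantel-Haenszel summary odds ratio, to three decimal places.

2.962

OR_MH = Σ(aᵢdᵢ/nᵢ) / Σ(bᵢcᵢ/nᵢ), where nᵢ is the stratum total.
Stratum 1 (2010–2014): n = 3746; a·d/n = 1474·684/3746 = 269.1447; b·c/n = 1434·154/3746 = 58.9525
Stratum 2 (2015–2019): n = 1442; a·d/n = 34·356/1442 = 8.3939; b·c/n = 1002·50/1442 = 34.7434
OR_MH = (269.1447 + 8.3939) / (58.9525 + 34.7434) = 277.5386 / 93.6959 = 2.96212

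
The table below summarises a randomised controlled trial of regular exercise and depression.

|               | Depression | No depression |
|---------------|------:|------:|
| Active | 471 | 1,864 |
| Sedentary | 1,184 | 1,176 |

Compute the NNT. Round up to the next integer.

4

Risk in treated group = 471/2335 = 0.20171; risk in control = 1184/2360 = 0.50169.
Absolute risk reduction = 0.50169 − 0.20171 = 0.29998
NNT = 1 / ARR = 1 / 0.29998 = 3.334 → round up → 4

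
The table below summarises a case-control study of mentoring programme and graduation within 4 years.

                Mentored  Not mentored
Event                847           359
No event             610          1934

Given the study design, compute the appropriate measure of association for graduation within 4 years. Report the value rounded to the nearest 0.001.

Reading the table with exposure as columns: a = 847 (Mentored, case), b = 610 (Mentored, non-case), c = 359 (Not mentored, case), d = 1934.
This is a case-control study: participants were sampled on outcome status, so risks in the source population cannot be estimated directly — relative risk is not valid here. The odds ratio is the appropriate measure.
OR = (a·d)/(b·c) = (847 × 1934) / (610 × 359) = 1638098 / 218990 = 7.48024

7.480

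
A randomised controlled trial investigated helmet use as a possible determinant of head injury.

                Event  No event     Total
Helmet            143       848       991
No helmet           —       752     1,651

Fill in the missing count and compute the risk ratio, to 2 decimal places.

The missing cell is in the unexposed row: 1651 − 752 = 899.
So a = 143, b = 848, c = 899, d = 752.
RR = [a/(a+b)] / [c/(c+d)] = (143/991) / (899/1651) = 0.14430/0.54452 = 0.26500

0.27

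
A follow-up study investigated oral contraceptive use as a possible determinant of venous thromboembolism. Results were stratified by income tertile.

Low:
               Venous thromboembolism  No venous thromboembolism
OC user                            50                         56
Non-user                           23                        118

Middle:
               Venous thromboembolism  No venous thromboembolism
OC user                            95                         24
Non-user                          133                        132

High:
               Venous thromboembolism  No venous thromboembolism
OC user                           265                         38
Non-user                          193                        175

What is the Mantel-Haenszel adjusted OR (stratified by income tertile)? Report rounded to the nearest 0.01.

5.14

OR_MH = Σ(aᵢdᵢ/nᵢ) / Σ(bᵢcᵢ/nᵢ), where nᵢ is the stratum total.
Stratum 1 (Low): n = 247; a·d/n = 50·118/247 = 23.8866; b·c/n = 56·23/247 = 5.2146
Stratum 2 (Middle): n = 384; a·d/n = 95·132/384 = 32.6562; b·c/n = 24·133/384 = 8.3125
Stratum 3 (High): n = 671; a·d/n = 265·175/671 = 69.1133; b·c/n = 38·193/671 = 10.9300
OR_MH = (23.8866 + 32.6562 + 69.1133) / (5.2146 + 8.3125 + 10.9300) = 125.6562 / 24.4570 = 5.13783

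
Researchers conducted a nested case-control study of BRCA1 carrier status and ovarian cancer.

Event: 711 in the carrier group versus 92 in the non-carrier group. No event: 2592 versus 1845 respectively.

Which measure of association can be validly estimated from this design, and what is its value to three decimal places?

From the description: a = 711, b = 2592, c = 92, d = 1845.
This is a nested case-control study: participants were sampled on outcome status, so risks in the source population cannot be estimated directly — relative risk is not valid here. The odds ratio is the appropriate measure.
OR = (a·d)/(b·c) = (711 × 1845) / (2592 × 92) = 1311795 / 238464 = 5.50102

5.501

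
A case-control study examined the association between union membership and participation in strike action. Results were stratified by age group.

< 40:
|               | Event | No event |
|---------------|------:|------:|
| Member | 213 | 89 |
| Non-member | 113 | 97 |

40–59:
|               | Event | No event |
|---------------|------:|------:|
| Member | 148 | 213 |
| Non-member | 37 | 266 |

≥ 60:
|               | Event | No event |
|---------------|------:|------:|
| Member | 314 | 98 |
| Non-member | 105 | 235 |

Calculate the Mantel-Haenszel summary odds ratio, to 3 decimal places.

4.376

OR_MH = Σ(aᵢdᵢ/nᵢ) / Σ(bᵢcᵢ/nᵢ), where nᵢ is the stratum total.
Stratum 1 (< 40): n = 512; a·d/n = 213·97/512 = 40.3535; b·c/n = 89·113/512 = 19.6426
Stratum 2 (40–59): n = 664; a·d/n = 148·266/664 = 59.2892; b·c/n = 213·37/664 = 11.8690
Stratum 3 (≥ 60): n = 752; a·d/n = 314·235/752 = 98.1250; b·c/n = 98·105/752 = 13.6835
OR_MH = (40.3535 + 59.2892 + 98.1250) / (19.6426 + 11.8690 + 13.6835) = 197.7677 / 45.1951 = 4.37587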